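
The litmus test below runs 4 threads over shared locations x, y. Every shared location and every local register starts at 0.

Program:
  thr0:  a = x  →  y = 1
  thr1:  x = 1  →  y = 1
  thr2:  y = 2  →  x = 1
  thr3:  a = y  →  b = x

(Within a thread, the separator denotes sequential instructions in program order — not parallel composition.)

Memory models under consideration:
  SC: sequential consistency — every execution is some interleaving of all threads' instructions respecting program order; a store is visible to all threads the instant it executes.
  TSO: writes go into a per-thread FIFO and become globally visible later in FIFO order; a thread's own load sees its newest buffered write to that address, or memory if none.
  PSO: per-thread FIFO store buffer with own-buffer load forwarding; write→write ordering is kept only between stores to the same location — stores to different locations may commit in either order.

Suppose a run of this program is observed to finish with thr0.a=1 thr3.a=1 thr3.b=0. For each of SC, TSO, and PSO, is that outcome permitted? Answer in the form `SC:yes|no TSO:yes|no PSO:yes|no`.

SC:no TSO:no PSO:yes

outcome vector order: (thr0.a,thr3.a,thr3.b)
under SC → (0,0,0), (0,0,1), (0,1,0), (0,1,1), (0,2,0), (0,2,1), (1,0,0), (1,0,1), (1,1,1), (1,2,0), (1,2,1)
under TSO → (0,0,0), (0,0,1), (0,1,0), (0,1,1), (0,2,0), (0,2,1), (1,0,0), (1,0,1), (1,1,1), (1,2,0), (1,2,1)
under PSO → (0,0,0), (0,0,1), (0,1,0), (0,1,1), (0,2,0), (0,2,1), (1,0,0), (1,0,1), (1,1,0), (1,1,1), (1,2,0), (1,2,1)
target (1,1,0) ∈ {PSO}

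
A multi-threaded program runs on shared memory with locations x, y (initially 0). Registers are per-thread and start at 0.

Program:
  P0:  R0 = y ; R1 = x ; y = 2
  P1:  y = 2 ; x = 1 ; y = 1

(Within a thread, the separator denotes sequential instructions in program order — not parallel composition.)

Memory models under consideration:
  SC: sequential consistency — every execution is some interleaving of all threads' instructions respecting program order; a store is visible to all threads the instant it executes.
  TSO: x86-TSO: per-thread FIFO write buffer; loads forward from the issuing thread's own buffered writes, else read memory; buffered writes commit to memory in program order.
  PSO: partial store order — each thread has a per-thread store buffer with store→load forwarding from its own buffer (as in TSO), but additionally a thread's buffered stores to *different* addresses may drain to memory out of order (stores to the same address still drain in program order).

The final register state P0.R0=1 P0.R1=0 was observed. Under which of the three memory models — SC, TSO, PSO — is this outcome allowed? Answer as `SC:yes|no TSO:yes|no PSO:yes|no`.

SC:no TSO:no PSO:yes

outcome vector order: (P0.R0,P0.R1)
SC (5): 0/0, 0/1, 1/1, 2/0, 2/1
TSO (5): 0/0, 0/1, 1/1, 2/0, 2/1
PSO (6): 0/0, 0/1, 1/0, 1/1, 2/0, 2/1
target 1/0 ∈ {PSO}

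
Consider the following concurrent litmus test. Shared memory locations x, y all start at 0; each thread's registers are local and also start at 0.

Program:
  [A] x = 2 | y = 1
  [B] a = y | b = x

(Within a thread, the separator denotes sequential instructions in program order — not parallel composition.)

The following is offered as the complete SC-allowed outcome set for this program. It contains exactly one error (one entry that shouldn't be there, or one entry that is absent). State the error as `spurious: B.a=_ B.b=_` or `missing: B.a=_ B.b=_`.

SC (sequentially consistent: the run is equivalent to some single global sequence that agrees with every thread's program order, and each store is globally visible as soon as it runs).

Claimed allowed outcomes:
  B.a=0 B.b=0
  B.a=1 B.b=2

missing: B.a=0 B.b=2

outcome vector order: (B.a,B.b)
under SC → (0,0) (0,2) (1,2)
SC∖claimed = {(0,2)}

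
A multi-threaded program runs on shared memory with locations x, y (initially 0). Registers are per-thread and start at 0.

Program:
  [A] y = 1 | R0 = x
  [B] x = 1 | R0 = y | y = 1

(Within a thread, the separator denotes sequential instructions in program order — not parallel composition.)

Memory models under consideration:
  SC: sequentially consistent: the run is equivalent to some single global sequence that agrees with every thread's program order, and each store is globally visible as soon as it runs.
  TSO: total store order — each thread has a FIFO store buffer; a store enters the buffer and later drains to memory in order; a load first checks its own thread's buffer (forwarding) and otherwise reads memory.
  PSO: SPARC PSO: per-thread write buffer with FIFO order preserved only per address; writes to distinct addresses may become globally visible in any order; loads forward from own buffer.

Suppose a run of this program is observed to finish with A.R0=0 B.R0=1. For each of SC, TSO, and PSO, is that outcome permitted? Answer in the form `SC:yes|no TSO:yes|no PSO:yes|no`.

outcome vector order: (A.R0,B.R0)
[SC] allowed = {0/1; 1/0; 1/1}
[TSO] allowed = {0/0; 0/1; 1/0; 1/1}
[PSO] allowed = {0/0; 0/1; 1/0; 1/1}
target 0/1 ∈ {SC,TSO,PSO}

SC:yes TSO:yes PSO:yes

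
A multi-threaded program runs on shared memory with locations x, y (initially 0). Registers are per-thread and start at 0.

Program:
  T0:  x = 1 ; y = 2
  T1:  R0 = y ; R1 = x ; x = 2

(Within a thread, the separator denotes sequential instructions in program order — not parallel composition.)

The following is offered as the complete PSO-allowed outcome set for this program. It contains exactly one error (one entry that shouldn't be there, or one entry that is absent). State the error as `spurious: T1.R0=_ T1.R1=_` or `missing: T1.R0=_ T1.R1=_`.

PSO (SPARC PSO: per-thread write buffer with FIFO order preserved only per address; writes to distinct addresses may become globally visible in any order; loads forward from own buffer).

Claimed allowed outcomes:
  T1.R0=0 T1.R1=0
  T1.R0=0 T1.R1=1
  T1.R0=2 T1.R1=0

missing: T1.R0=2 T1.R1=1

outcome vector order: (T1.R0,T1.R1)
PSO (4): <0 0>; <0 1>; <2 0>; <2 1>
PSO∖claimed = {<2 1>}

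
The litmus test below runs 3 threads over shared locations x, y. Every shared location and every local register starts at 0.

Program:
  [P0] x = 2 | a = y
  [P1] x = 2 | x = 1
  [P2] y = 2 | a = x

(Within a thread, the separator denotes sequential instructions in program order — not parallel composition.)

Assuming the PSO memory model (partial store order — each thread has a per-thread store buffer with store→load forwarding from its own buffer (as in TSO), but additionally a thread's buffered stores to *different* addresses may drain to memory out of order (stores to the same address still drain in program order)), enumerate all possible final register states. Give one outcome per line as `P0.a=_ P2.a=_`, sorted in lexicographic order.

P0.a=0 P2.a=0
P0.a=0 P2.a=1
P0.a=0 P2.a=2
P0.a=2 P2.a=0
P0.a=2 P2.a=1
P0.a=2 P2.a=2

outcome vector order: (P0.a,P2.a)
|PSO outcomes| = 6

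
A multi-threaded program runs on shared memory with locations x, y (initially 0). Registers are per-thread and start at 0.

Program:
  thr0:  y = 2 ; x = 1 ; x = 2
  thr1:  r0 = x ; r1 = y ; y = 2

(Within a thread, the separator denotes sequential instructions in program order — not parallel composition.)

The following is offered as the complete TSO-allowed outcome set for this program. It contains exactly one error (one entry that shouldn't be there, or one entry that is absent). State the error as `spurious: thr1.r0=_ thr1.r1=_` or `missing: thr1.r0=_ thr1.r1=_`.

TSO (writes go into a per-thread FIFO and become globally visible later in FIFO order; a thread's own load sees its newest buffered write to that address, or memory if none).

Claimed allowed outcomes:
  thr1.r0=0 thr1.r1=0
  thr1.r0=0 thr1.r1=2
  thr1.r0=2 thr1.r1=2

outcome vector order: (thr1.r0,thr1.r1)
under TSO → 0/0 0/2 1/2 2/2
TSO∖claimed = {1/2}

missing: thr1.r0=1 thr1.r1=2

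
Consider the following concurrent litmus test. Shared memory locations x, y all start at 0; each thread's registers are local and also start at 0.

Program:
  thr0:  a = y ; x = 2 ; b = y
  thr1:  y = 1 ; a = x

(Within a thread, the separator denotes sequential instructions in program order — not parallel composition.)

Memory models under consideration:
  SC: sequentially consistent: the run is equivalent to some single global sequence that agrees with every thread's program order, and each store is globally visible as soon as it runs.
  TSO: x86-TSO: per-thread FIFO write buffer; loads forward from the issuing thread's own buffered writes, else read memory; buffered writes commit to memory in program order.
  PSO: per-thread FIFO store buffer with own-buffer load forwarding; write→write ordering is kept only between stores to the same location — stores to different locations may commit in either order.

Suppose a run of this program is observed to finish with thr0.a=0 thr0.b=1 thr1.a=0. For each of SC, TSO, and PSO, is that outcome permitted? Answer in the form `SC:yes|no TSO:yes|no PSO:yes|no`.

outcome vector order: (thr0.a,thr0.b,thr1.a)
SC: 5 outcomes — {(0,0,2) (0,1,0) (0,1,2) (1,1,0) (1,1,2)}
TSO: 6 outcomes — {(0,0,0) (0,0,2) (0,1,0) (0,1,2) (1,1,0) (1,1,2)}
PSO: 6 outcomes — {(0,0,0) (0,0,2) (0,1,0) (0,1,2) (1,1,0) (1,1,2)}
target (0,1,0) ∈ {SC,TSO,PSO}

SC:yes TSO:yes PSO:yes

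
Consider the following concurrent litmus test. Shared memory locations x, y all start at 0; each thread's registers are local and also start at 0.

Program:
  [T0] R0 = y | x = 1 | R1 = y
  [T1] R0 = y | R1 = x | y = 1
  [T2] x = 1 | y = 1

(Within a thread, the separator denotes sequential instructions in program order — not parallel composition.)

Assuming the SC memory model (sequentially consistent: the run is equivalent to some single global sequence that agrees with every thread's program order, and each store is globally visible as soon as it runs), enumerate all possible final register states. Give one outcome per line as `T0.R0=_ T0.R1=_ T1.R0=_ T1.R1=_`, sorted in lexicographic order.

T0.R0=0 T0.R1=0 T1.R0=0 T1.R1=0
T0.R0=0 T0.R1=0 T1.R0=0 T1.R1=1
T0.R0=0 T0.R1=0 T1.R0=1 T1.R1=1
T0.R0=0 T0.R1=1 T1.R0=0 T1.R1=0
T0.R0=0 T0.R1=1 T1.R0=0 T1.R1=1
T0.R0=0 T0.R1=1 T1.R0=1 T1.R1=1
T0.R0=1 T0.R1=1 T1.R0=0 T1.R1=0
T0.R0=1 T0.R1=1 T1.R0=0 T1.R1=1
T0.R0=1 T0.R1=1 T1.R0=1 T1.R1=1

outcome vector order: (T0.R0,T0.R1,T1.R0,T1.R1)
|SC outcomes| = 9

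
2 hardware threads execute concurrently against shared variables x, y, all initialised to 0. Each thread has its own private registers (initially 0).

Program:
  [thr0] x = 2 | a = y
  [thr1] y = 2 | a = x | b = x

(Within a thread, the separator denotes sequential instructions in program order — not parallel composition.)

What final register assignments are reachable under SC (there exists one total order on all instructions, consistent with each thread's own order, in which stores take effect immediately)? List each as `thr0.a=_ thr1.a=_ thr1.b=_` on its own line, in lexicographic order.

outcome vector order: (thr0.a,thr1.a,thr1.b)
|SC outcomes| = 4

thr0.a=0 thr1.a=2 thr1.b=2
thr0.a=2 thr1.a=0 thr1.b=0
thr0.a=2 thr1.a=0 thr1.b=2
thr0.a=2 thr1.a=2 thr1.b=2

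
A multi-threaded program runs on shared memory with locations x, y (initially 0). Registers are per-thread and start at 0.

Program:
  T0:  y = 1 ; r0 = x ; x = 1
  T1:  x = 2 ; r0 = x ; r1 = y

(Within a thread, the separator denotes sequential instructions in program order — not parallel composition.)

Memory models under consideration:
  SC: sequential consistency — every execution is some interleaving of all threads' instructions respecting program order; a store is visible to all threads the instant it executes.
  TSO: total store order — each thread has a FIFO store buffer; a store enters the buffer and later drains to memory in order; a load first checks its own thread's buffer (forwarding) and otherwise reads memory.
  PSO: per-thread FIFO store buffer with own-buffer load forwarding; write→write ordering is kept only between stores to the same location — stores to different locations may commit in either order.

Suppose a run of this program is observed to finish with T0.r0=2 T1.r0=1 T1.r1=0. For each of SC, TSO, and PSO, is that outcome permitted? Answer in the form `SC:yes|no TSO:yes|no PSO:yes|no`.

SC:no TSO:no PSO:yes

outcome vector order: (T0.r0,T1.r0,T1.r1)
[SC] allowed = {<0 1 1>, <0 2 1>, <2 1 1>, <2 2 0>, <2 2 1>}
[TSO] allowed = {<0 1 1>, <0 2 0>, <0 2 1>, <2 1 1>, <2 2 0>, <2 2 1>}
[PSO] allowed = {<0 1 0>, <0 1 1>, <0 2 0>, <0 2 1>, <2 1 0>, <2 1 1>, <2 2 0>, <2 2 1>}
target <2 1 0> ∈ {PSO}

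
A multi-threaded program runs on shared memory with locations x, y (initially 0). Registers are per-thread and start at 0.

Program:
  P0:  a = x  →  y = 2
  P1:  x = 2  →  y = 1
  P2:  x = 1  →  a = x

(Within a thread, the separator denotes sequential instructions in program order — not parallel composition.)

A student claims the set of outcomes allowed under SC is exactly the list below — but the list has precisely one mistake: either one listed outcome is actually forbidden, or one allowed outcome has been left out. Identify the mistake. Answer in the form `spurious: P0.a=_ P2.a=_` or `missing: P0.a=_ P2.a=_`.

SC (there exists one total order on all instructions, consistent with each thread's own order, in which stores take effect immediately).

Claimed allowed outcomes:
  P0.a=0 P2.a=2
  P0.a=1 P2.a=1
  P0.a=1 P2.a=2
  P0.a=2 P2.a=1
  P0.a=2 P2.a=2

outcome vector order: (P0.a,P2.a)
[SC] allowed = {01, 02, 11, 12, 21, 22}
SC∖claimed = {01}

missing: P0.a=0 P2.a=1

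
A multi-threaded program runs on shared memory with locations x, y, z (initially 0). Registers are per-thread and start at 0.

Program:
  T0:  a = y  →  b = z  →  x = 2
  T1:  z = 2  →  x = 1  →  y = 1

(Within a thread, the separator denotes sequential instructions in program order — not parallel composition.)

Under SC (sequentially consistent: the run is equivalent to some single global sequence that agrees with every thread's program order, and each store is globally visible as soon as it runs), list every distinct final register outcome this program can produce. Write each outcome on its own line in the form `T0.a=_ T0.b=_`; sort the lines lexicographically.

outcome vector order: (T0.a,T0.b)
|SC outcomes| = 3

T0.a=0 T0.b=0
T0.a=0 T0.b=2
T0.a=1 T0.b=2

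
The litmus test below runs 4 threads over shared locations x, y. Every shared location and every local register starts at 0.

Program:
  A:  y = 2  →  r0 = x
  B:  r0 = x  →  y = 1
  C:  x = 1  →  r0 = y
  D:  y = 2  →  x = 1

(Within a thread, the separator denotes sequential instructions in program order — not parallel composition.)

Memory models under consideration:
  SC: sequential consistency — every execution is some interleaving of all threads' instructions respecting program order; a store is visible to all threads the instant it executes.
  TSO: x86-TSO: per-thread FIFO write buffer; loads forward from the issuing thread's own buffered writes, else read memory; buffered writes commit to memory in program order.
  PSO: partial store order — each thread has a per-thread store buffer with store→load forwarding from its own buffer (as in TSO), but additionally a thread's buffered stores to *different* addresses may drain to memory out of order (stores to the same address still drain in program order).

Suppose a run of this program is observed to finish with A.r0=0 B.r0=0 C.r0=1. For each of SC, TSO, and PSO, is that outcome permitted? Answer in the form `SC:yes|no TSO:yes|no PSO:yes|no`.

SC:yes TSO:yes PSO:yes

outcome vector order: (A.r0,B.r0,C.r0)
SC: 10 outcomes — {0/0/1 0/0/2 0/1/1 0/1/2 1/0/0 1/0/1 1/0/2 1/1/0 1/1/1 1/1/2}
TSO: 12 outcomes — {0/0/0 0/0/1 0/0/2 0/1/0 0/1/1 0/1/2 1/0/0 1/0/1 1/0/2 1/1/0 1/1/1 1/1/2}
PSO: 12 outcomes — {0/0/0 0/0/1 0/0/2 0/1/0 0/1/1 0/1/2 1/0/0 1/0/1 1/0/2 1/1/0 1/1/1 1/1/2}
target 0/0/1 ∈ {SC,TSO,PSO}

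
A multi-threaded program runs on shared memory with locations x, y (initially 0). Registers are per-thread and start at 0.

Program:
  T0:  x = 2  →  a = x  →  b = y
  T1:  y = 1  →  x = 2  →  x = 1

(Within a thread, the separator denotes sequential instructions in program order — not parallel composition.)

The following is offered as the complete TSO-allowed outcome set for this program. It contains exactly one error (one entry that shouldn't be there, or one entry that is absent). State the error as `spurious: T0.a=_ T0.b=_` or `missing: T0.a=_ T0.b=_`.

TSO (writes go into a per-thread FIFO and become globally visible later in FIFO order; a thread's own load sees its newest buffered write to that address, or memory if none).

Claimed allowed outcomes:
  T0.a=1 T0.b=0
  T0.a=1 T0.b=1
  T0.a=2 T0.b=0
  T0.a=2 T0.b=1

spurious: T0.a=1 T0.b=0

outcome vector order: (T0.a,T0.b)
under TSO → <1 1> <2 0> <2 1>
claimed∖TSO = {<1 0>}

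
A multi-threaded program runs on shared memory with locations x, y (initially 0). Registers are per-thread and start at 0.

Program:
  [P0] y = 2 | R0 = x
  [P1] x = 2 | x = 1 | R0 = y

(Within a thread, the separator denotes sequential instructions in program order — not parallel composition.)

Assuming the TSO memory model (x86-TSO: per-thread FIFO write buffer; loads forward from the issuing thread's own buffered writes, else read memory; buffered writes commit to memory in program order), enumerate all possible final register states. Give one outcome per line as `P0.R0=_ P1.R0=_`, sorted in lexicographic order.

outcome vector order: (P0.R0,P1.R0)
|TSO outcomes| = 6

P0.R0=0 P1.R0=0
P0.R0=0 P1.R0=2
P0.R0=1 P1.R0=0
P0.R0=1 P1.R0=2
P0.R0=2 P1.R0=0
P0.R0=2 P1.R0=2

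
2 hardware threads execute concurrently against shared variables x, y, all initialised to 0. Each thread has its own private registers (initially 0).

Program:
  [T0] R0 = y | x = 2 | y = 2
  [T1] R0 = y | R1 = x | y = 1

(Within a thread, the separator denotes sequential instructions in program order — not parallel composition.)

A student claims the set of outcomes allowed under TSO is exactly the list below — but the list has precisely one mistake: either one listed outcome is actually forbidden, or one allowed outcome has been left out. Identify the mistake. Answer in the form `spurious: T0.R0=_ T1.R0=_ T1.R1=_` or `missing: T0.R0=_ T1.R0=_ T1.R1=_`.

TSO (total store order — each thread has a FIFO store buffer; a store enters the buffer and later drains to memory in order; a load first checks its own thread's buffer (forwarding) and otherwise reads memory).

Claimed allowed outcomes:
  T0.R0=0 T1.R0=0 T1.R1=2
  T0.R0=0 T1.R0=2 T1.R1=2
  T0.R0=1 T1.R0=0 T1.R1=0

outcome vector order: (T0.R0,T1.R0,T1.R1)
TSO (4): 0/0/0, 0/0/2, 0/2/2, 1/0/0
TSO∖claimed = {0/0/0}

missing: T0.R0=0 T1.R0=0 T1.R1=0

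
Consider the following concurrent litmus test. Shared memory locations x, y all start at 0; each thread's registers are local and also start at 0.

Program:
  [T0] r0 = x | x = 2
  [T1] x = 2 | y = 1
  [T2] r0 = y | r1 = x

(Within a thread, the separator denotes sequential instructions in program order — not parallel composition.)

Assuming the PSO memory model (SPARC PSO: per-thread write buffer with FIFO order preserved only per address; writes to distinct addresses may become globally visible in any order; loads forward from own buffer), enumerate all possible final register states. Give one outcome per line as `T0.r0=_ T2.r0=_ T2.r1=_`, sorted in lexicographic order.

T0.r0=0 T2.r0=0 T2.r1=0
T0.r0=0 T2.r0=0 T2.r1=2
T0.r0=0 T2.r0=1 T2.r1=0
T0.r0=0 T2.r0=1 T2.r1=2
T0.r0=2 T2.r0=0 T2.r1=0
T0.r0=2 T2.r0=0 T2.r1=2
T0.r0=2 T2.r0=1 T2.r1=0
T0.r0=2 T2.r0=1 T2.r1=2

outcome vector order: (T0.r0,T2.r0,T2.r1)
|PSO outcomes| = 8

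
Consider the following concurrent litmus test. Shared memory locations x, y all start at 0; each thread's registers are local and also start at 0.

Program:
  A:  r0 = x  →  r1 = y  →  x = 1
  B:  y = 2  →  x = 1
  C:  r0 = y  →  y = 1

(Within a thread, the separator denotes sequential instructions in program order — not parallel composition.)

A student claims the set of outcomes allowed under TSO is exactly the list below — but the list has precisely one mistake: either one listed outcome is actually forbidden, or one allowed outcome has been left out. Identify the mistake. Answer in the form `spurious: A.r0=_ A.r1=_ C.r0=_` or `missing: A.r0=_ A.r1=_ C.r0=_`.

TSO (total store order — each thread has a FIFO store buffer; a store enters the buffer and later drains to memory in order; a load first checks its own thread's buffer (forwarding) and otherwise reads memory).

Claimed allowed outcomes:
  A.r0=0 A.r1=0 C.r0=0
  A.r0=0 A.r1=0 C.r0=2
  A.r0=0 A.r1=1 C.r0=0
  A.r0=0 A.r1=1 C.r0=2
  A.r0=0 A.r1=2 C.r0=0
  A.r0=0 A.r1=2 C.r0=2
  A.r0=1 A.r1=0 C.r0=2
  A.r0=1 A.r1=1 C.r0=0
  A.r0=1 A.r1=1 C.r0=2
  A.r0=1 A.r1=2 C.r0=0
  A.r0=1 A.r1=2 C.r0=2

spurious: A.r0=1 A.r1=0 C.r0=2

outcome vector order: (A.r0,A.r1,C.r0)
TSO: 10 outcomes — {(0,0,0) (0,0,2) (0,1,0) (0,1,2) (0,2,0) (0,2,2) (1,1,0) (1,1,2) (1,2,0) (1,2,2)}
claimed∖TSO = {(1,0,2)}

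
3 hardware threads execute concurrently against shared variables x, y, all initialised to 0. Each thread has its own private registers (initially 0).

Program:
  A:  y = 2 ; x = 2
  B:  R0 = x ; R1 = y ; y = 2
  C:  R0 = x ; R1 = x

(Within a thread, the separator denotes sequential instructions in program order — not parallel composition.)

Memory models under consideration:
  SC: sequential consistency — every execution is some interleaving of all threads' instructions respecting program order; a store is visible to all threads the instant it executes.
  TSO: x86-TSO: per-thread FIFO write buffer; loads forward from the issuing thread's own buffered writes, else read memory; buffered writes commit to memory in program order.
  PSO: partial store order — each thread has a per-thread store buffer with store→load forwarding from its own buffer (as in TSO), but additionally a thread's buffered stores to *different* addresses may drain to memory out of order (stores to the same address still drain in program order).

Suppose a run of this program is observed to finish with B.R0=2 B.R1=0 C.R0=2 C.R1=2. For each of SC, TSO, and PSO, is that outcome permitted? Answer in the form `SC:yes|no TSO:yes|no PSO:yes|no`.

SC:no TSO:no PSO:yes

outcome vector order: (B.R0,B.R1,C.R0,C.R1)
[SC] allowed = {(0,0,0,0), (0,0,0,2), (0,0,2,2), (0,2,0,0), (0,2,0,2), (0,2,2,2), (2,2,0,0), (2,2,0,2), (2,2,2,2)}
[TSO] allowed = {(0,0,0,0), (0,0,0,2), (0,0,2,2), (0,2,0,0), (0,2,0,2), (0,2,2,2), (2,2,0,0), (2,2,0,2), (2,2,2,2)}
[PSO] allowed = {(0,0,0,0), (0,0,0,2), (0,0,2,2), (0,2,0,0), (0,2,0,2), (0,2,2,2), (2,0,0,0), (2,0,0,2), (2,0,2,2), (2,2,0,0), (2,2,0,2), (2,2,2,2)}
target (2,0,2,2) ∈ {PSO}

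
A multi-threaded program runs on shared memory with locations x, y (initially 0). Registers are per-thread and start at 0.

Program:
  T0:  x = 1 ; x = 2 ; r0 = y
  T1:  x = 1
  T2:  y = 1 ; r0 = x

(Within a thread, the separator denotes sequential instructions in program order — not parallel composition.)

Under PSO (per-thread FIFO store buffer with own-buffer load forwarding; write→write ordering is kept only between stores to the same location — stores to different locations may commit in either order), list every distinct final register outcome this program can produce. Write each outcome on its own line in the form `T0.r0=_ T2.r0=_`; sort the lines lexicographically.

outcome vector order: (T0.r0,T2.r0)
|PSO outcomes| = 6

T0.r0=0 T2.r0=0
T0.r0=0 T2.r0=1
T0.r0=0 T2.r0=2
T0.r0=1 T2.r0=0
T0.r0=1 T2.r0=1
T0.r0=1 T2.r0=2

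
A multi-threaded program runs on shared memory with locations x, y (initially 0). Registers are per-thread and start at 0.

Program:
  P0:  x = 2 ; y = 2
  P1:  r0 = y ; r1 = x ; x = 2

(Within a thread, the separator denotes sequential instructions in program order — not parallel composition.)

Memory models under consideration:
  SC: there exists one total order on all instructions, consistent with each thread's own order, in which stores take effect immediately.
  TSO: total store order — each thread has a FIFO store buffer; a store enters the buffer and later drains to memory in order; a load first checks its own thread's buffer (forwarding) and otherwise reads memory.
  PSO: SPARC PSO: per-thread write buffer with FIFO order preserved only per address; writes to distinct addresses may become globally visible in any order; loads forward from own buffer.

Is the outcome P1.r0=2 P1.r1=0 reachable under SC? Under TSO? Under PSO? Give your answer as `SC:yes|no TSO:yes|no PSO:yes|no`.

outcome vector order: (P1.r0,P1.r1)
SC (3): 0/0; 0/2; 2/2
TSO (3): 0/0; 0/2; 2/2
PSO (4): 0/0; 0/2; 2/0; 2/2
target 2/0 ∈ {PSO}

SC:no TSO:no PSO:yes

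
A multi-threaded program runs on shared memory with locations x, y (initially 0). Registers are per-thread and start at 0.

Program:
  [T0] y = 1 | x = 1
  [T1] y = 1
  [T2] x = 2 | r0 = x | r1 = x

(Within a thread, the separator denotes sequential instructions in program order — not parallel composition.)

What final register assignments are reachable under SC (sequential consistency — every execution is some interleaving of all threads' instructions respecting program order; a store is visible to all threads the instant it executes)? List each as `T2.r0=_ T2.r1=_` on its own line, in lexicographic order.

T2.r0=1 T2.r1=1
T2.r0=2 T2.r1=1
T2.r0=2 T2.r1=2

outcome vector order: (T2.r0,T2.r1)
|SC outcomes| = 3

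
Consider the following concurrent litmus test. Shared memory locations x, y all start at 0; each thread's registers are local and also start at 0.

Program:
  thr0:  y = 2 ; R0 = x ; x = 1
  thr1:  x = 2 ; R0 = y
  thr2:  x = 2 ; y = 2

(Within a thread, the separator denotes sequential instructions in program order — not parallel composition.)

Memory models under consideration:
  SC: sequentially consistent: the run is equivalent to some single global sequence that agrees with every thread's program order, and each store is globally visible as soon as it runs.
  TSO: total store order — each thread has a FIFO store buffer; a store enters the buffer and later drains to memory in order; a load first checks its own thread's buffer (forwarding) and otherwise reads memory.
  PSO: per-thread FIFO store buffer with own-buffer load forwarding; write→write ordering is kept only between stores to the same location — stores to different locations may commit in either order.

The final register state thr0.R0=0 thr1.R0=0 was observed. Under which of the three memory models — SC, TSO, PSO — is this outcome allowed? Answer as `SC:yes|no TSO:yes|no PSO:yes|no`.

outcome vector order: (thr0.R0,thr1.R0)
[SC] allowed = {<0 2> <2 0> <2 2>}
[TSO] allowed = {<0 0> <0 2> <2 0> <2 2>}
[PSO] allowed = {<0 0> <0 2> <2 0> <2 2>}
target <0 0> ∈ {TSO,PSO}

SC:no TSO:yes PSO:yes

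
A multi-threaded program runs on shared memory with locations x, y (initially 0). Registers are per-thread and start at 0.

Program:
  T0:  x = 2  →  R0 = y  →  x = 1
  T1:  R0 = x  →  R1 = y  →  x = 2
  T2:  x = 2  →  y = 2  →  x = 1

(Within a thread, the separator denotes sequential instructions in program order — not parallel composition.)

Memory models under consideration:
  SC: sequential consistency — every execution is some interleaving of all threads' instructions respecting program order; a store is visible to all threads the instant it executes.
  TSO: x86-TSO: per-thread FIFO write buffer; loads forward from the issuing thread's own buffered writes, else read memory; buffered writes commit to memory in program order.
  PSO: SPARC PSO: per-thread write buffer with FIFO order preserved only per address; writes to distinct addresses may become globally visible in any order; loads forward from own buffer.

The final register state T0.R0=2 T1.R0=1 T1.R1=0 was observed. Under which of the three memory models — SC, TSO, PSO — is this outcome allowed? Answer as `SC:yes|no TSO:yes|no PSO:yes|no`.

outcome vector order: (T0.R0,T1.R0,T1.R1)
under SC → 000 002 010 012 020 022 200 202 212 220 222
under TSO → 000 002 010 012 020 022 200 202 212 220 222
under PSO → 000 002 010 012 020 022 200 202 210 212 220 222
target 210 ∈ {PSO}

SC:no TSO:no PSO:yes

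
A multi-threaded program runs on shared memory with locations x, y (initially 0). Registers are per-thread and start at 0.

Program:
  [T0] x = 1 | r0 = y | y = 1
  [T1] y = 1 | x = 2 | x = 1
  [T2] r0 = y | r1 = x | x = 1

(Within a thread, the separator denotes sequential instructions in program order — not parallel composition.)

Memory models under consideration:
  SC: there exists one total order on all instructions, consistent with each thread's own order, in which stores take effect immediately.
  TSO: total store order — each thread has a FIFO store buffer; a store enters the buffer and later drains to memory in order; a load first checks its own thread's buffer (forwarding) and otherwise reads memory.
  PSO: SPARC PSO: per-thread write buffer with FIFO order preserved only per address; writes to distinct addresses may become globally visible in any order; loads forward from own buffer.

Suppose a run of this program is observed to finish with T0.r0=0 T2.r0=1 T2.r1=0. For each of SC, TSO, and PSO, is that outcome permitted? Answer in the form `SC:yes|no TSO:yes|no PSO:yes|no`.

SC:no TSO:yes PSO:yes

outcome vector order: (T0.r0,T2.r0,T2.r1)
[SC] allowed = {000 001 002 011 012 100 101 102 110 111 112}
[TSO] allowed = {000 001 002 010 011 012 100 101 102 110 111 112}
[PSO] allowed = {000 001 002 010 011 012 100 101 102 110 111 112}
target 010 ∈ {TSO,PSO}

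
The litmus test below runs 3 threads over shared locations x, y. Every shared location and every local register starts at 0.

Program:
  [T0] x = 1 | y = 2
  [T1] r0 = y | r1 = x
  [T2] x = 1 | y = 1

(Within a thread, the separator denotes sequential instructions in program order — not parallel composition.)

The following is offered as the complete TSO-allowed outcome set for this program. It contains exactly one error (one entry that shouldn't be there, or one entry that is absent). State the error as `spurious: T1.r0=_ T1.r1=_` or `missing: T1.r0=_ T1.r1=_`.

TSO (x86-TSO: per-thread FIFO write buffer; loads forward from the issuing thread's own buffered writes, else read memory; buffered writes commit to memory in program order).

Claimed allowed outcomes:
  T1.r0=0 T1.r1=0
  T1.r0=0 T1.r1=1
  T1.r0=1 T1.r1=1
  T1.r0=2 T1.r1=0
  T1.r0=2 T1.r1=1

outcome vector order: (T1.r0,T1.r1)
under TSO → (0,0); (0,1); (1,1); (2,1)
claimed∖TSO = {(2,0)}

spurious: T1.r0=2 T1.r1=0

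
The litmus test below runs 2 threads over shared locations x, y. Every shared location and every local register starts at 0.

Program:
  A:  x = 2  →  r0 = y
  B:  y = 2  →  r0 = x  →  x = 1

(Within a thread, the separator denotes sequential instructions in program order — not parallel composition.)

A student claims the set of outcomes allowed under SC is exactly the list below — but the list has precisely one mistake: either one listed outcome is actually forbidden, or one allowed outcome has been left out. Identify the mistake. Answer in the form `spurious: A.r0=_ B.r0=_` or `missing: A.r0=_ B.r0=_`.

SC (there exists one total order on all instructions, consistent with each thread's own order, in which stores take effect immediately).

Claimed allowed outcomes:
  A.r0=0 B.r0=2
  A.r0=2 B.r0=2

missing: A.r0=2 B.r0=0

outcome vector order: (A.r0,B.r0)
under SC → 0/2, 2/0, 2/2
SC∖claimed = {2/0}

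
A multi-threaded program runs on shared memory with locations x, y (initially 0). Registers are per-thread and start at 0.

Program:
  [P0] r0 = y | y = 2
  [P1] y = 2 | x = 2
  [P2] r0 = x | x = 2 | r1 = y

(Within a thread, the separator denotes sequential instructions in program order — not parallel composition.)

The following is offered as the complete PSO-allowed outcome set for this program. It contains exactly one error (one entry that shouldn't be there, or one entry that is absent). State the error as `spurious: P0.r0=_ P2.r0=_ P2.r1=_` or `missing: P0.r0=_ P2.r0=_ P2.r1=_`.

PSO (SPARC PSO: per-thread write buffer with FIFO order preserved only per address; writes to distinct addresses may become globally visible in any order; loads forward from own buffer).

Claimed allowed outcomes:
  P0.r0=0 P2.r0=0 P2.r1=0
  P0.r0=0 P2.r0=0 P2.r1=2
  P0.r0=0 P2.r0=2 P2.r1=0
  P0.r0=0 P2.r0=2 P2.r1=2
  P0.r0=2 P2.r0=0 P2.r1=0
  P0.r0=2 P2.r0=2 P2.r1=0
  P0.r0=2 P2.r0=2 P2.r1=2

outcome vector order: (P0.r0,P2.r0,P2.r1)
PSO: 8 outcomes — {(0,0,0) (0,0,2) (0,2,0) (0,2,2) (2,0,0) (2,0,2) (2,2,0) (2,2,2)}
PSO∖claimed = {(2,0,2)}

missing: P0.r0=2 P2.r0=0 P2.r1=2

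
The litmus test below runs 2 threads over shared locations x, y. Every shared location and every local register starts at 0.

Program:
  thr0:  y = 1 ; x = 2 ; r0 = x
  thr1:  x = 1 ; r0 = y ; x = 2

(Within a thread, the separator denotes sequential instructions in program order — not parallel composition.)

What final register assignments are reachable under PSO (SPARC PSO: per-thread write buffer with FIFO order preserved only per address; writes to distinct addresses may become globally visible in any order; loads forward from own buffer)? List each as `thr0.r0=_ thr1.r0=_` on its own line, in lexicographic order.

outcome vector order: (thr0.r0,thr1.r0)
|PSO outcomes| = 4

thr0.r0=1 thr1.r0=0
thr0.r0=1 thr1.r0=1
thr0.r0=2 thr1.r0=0
thr0.r0=2 thr1.r0=1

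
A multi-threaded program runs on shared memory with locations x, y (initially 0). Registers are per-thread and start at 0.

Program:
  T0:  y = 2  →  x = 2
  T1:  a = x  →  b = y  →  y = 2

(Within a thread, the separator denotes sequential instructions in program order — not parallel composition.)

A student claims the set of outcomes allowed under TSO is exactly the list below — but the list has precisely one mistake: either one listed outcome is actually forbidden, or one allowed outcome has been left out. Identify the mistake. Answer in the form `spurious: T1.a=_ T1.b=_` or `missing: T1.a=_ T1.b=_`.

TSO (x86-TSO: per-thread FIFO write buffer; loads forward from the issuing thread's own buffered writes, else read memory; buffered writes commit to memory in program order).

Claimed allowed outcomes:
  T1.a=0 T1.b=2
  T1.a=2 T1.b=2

outcome vector order: (T1.a,T1.b)
TSO: 3 outcomes — {0/0, 0/2, 2/2}
TSO∖claimed = {0/0}

missing: T1.a=0 T1.b=0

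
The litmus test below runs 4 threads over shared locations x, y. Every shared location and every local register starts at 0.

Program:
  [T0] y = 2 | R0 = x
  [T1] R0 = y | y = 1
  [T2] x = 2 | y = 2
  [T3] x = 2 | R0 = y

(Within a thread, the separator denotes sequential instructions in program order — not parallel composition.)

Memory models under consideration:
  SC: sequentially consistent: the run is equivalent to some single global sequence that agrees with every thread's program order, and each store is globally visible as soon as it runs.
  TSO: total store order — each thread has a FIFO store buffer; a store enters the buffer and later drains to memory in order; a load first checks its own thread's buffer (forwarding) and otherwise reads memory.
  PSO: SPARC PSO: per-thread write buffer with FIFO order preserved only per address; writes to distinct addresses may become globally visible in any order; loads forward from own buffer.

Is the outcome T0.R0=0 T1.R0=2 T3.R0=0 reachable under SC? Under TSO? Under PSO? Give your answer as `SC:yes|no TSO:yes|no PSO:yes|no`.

SC:no TSO:yes PSO:yes

outcome vector order: (T0.R0,T1.R0,T3.R0)
[SC] allowed = {(0,0,1); (0,0,2); (0,2,1); (0,2,2); (2,0,0); (2,0,1); (2,0,2); (2,2,0); (2,2,1); (2,2,2)}
[TSO] allowed = {(0,0,0); (0,0,1); (0,0,2); (0,2,0); (0,2,1); (0,2,2); (2,0,0); (2,0,1); (2,0,2); (2,2,0); (2,2,1); (2,2,2)}
[PSO] allowed = {(0,0,0); (0,0,1); (0,0,2); (0,2,0); (0,2,1); (0,2,2); (2,0,0); (2,0,1); (2,0,2); (2,2,0); (2,2,1); (2,2,2)}
target (0,2,0) ∈ {TSO,PSO}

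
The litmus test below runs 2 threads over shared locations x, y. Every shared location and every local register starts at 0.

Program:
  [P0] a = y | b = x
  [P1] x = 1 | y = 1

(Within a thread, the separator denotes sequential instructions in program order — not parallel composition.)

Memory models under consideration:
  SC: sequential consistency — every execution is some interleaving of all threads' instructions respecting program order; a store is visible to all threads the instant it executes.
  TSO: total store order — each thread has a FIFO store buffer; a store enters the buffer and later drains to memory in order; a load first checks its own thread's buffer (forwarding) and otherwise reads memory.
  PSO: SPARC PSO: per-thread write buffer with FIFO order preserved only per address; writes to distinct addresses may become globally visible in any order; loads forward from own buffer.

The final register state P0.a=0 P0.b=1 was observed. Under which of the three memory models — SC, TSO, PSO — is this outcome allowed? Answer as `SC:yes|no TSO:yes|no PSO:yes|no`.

SC:yes TSO:yes PSO:yes

outcome vector order: (P0.a,P0.b)
SC (3): <0 0>; <0 1>; <1 1>
TSO (3): <0 0>; <0 1>; <1 1>
PSO (4): <0 0>; <0 1>; <1 0>; <1 1>
target <0 1> ∈ {SC,TSO,PSO}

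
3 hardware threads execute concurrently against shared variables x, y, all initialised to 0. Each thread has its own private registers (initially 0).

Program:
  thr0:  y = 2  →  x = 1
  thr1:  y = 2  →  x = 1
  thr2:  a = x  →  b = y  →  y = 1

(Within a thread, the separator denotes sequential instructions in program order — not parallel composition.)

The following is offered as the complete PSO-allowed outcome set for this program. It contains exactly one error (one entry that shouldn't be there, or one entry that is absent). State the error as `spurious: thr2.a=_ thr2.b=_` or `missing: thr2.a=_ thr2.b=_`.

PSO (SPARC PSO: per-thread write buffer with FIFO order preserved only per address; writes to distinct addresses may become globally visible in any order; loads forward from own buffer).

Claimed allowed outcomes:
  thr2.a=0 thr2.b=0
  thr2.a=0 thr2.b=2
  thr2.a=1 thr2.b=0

outcome vector order: (thr2.a,thr2.b)
under PSO → <0 0>, <0 2>, <1 0>, <1 2>
PSO∖claimed = {<1 2>}

missing: thr2.a=1 thr2.b=2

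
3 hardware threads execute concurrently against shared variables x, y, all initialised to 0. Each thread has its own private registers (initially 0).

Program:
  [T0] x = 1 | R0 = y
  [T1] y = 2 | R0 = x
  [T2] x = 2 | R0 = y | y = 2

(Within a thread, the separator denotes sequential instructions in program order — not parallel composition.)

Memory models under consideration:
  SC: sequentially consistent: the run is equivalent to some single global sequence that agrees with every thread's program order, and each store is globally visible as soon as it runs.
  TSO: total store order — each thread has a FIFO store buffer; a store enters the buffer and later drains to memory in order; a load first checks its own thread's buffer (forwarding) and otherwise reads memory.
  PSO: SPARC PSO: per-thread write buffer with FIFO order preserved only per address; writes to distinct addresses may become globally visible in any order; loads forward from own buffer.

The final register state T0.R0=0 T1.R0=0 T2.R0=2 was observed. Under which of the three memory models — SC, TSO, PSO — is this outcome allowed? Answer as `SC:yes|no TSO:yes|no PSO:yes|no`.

outcome vector order: (T0.R0,T1.R0,T2.R0)
SC: 9 outcomes — {(0,1,0) (0,1,2) (0,2,0) (0,2,2) (2,0,2) (2,1,0) (2,1,2) (2,2,0) (2,2,2)}
TSO: 12 outcomes — {(0,0,0) (0,0,2) (0,1,0) (0,1,2) (0,2,0) (0,2,2) (2,0,0) (2,0,2) (2,1,0) (2,1,2) (2,2,0) (2,2,2)}
PSO: 12 outcomes — {(0,0,0) (0,0,2) (0,1,0) (0,1,2) (0,2,0) (0,2,2) (2,0,0) (2,0,2) (2,1,0) (2,1,2) (2,2,0) (2,2,2)}
target (0,0,2) ∈ {TSO,PSO}

SC:no TSO:yes PSO:yes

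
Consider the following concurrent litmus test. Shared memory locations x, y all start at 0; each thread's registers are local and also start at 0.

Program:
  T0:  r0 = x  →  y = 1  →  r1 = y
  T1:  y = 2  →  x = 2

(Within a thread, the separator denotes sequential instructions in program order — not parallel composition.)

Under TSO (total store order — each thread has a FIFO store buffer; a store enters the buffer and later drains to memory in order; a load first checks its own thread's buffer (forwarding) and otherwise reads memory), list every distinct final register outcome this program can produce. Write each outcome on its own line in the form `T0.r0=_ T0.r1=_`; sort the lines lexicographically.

T0.r0=0 T0.r1=1
T0.r0=0 T0.r1=2
T0.r0=2 T0.r1=1

outcome vector order: (T0.r0,T0.r1)
|TSO outcomes| = 3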